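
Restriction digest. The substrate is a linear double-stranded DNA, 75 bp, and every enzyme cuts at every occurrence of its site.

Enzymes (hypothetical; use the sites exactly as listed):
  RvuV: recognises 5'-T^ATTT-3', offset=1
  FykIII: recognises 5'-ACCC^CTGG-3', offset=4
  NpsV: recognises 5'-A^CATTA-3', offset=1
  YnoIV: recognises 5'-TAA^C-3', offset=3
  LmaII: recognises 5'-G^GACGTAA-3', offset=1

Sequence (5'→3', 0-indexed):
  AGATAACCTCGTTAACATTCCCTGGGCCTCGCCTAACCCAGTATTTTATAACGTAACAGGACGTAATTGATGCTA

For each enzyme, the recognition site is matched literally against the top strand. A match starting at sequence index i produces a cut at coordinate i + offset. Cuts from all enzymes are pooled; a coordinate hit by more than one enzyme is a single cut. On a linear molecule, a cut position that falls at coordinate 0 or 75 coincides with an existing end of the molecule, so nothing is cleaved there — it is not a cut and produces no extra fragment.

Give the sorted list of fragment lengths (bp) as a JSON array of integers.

[3,5,6,6,9,9,16,21]

Per-enzyme occurrences:
  RvuV TATTT/1: at [41] ⇒ [42]
  FykIII (ACCCCTGG, off=4): no sites
  NpsV (ACATTA, off=1): no sites
  YnoIV TAAC/3: at [3, 12, 33, 48, 53] ⇒ [6, 15, 36, 51, 56]
  LmaII GGACGTAA/1: at [58] ⇒ [59]

Pooled cuts: [6, 15, 36, 42, 51, 56, 59]

Fragment lengths:
  [0,6): 6 bp
  [6,15): 9 bp
  [15,36): 21 bp
  [36,42): 6 bp
  [42,51): 9 bp
  [51,56): 5 bp
  [56,59): 3 bp
  [59,75): 16 bp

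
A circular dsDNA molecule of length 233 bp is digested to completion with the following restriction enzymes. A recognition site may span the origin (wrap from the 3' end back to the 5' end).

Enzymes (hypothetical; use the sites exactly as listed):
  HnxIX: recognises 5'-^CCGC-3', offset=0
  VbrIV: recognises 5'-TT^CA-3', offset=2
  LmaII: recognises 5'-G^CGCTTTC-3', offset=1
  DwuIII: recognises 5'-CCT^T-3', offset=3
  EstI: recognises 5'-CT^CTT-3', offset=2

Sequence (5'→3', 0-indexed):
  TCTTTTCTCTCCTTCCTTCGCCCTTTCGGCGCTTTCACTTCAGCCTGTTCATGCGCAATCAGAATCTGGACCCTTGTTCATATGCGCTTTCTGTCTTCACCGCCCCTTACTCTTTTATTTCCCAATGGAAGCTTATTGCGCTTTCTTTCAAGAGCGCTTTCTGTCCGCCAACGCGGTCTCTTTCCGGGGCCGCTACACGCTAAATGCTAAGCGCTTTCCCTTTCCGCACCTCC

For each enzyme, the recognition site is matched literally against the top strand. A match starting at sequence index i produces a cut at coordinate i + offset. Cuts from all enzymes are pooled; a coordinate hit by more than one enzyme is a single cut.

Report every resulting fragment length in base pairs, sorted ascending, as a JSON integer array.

Site scan:
  HnxIX (CCGC, off=0): starts [99, 164, 189, 223] → cuts [99, 164, 189, 223]
  VbrIV (TTCA, off=2): starts [33, 38, 47, 76, 95, 146] → cuts [35, 40, 49, 78, 97, 148]
  LmaII (GCGCTTTC, off=1): starts [28, 83, 137, 153, 210] → cuts [29, 84, 138, 154, 211]
  DwuIII (CCTT, off=3): starts [10, 14, 21, 71, 104, 218] → cuts [13, 17, 24, 74, 107, 221]
  EstI (CTCTT, off=2): starts [109, 177, 232] → cuts [1, 111, 179]

All cut coordinates (distinct, sorted): [1, 13, 17, 24, 29, 35, 40, 49, 74, 78, 84, 97, 99, 107, 111, 138, 148, 154, 164, 179, 189, 211, 221, 223]

Fragments:
  1→13: 12 bp
  13→17: 4 bp
  17→24: 7 bp
  24→29: 5 bp
  29→35: 6 bp
  35→40: 5 bp
  40→49: 9 bp
  49→74: 25 bp
  74→78: 4 bp
  78→84: 6 bp
  84→97: 13 bp
  97→99: 2 bp
  99→107: 8 bp
  107→111: 4 bp
  111→138: 27 bp
  138→148: 10 bp
  148→154: 6 bp
  154→164: 10 bp
  164→179: 15 bp
  179→189: 10 bp
  189→211: 22 bp
  211→221: 10 bp
  221→223: 2 bp
  223→1 (wrap): 233-223+1 = 11 bp

[2,2,4,4,4,5,5,6,6,6,7,8,9,10,10,10,10,11,12,13,15,22,25,27]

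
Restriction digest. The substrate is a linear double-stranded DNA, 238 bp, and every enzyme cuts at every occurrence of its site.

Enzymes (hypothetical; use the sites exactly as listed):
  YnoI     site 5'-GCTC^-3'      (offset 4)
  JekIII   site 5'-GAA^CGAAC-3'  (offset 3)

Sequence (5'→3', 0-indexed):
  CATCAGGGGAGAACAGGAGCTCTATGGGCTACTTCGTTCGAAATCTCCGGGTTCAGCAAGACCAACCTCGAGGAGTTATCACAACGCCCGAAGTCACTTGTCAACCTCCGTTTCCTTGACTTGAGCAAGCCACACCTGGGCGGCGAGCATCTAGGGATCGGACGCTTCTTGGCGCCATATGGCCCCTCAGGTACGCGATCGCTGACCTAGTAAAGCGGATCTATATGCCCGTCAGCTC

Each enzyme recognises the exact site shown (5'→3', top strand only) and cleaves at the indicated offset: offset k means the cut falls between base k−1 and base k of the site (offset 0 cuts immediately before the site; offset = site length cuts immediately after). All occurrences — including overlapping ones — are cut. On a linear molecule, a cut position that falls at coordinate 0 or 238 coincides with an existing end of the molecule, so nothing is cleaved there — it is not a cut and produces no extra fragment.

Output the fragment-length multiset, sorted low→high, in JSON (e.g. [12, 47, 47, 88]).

[22,216]

Scan for sites:
  YnoI (GCTC, off=4): starts [18, 234] → cuts [22] (position 238 is a terminus of the linear molecule — no cut)
  JekIII (GAACGAAC, off=3): no sites

Pooled cuts: [22]

Fragments:
  [0,22): 22 bp
  [22,238): 216 bp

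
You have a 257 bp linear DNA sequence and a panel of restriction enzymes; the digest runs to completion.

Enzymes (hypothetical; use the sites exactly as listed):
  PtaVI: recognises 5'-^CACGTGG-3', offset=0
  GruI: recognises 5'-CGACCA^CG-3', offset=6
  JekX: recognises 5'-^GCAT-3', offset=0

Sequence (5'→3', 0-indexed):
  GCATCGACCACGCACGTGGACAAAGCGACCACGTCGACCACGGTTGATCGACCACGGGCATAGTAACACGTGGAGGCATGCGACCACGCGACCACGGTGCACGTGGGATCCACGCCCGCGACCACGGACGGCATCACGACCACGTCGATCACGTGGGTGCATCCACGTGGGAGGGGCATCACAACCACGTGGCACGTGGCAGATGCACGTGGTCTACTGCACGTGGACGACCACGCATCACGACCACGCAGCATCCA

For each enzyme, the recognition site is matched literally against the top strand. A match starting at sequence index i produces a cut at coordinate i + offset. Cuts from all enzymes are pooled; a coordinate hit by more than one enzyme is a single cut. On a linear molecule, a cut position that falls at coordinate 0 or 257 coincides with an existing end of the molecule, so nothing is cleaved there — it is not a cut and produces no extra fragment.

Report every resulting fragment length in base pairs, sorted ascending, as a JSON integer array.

[1,2,3,4,5,5,6,7,7,7,8,9,9,9,9,10,10,11,12,12,12,13,14,14,14,19,25]

Site scan:
  PtaVI CACGTGG/0: at [12, 66, 99, 149, 163, 185, 192, 205, 219] ⇒ [12, 66, 99, 149, 163, 185, 192, 205, 219]
  GruI CGACCACG/6: at [4, 25, 34, 48, 80, 88, 118, 136, 227, 240] ⇒ [10, 31, 40, 54, 86, 94, 124, 142, 233, 246]
  JekX GCAT/0: at [0, 57, 75, 130, 158, 175, 234, 250] ⇒ [57, 75, 130, 158, 175, 234, 250] (position 0 is a terminus of the linear molecule — no cut)

All cut coordinates (distinct, sorted): [10, 12, 31, 40, 54, 57, 66, 75, 86, 94, 99, 124, 130, 142, 149, 158, 163, 175, 185, 192, 205, 219, 233, 234, 246, 250]

Fragment lengths:
  [0,10): 10 bp
  [10,12): 2 bp
  [12,31): 19 bp
  [31,40): 9 bp
  [40,54): 14 bp
  [54,57): 3 bp
  [57,66): 9 bp
  [66,75): 9 bp
  [75,86): 11 bp
  [86,94): 8 bp
  [94,99): 5 bp
  [99,124): 25 bp
  [124,130): 6 bp
  [130,142): 12 bp
  [142,149): 7 bp
  [149,158): 9 bp
  [158,163): 5 bp
  [163,175): 12 bp
  [175,185): 10 bp
  [185,192): 7 bp
  [192,205): 13 bp
  [205,219): 14 bp
  [219,233): 14 bp
  [233,234): 1 bp
  [234,246): 12 bp
  [246,250): 4 bp
  [250,257): 7 bp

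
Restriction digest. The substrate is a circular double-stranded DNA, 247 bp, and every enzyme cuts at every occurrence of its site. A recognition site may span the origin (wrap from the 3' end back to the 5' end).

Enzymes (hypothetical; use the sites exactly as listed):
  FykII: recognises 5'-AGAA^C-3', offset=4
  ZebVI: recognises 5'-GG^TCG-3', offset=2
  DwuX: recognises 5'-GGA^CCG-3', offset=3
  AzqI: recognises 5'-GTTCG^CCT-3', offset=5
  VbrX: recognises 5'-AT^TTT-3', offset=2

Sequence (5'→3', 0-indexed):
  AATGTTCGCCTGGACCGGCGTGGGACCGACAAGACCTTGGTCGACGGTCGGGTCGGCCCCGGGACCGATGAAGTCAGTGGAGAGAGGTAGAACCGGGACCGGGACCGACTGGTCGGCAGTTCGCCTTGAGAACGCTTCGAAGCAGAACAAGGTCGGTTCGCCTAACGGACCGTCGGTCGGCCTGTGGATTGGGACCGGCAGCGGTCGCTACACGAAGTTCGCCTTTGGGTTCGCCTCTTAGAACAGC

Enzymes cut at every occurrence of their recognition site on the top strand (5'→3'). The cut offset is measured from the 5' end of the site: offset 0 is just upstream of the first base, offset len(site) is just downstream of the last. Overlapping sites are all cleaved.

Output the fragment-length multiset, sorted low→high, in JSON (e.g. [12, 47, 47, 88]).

[5,5,6,6,6,7,7,8,8,9,9,10,10,11,11,12,12,12,15,15,17,18,28]

Site scan:
  FykII AGAAC/4: at [88, 128, 143, 239] ⇒ [92, 132, 147, 243]
  ZebVI GGTCG/2: at [38, 45, 50, 110, 150, 174, 202] ⇒ [40, 47, 52, 112, 152, 176, 204]
  DwuX GGACCG/3: at [11, 22, 61, 95, 101, 166, 191] ⇒ [14, 25, 64, 98, 104, 169, 194]
  AzqI GTTCGCCT/5: at [3, 118, 155, 216, 228] ⇒ [8, 123, 160, 221, 233]
  VbrX (ATTTT, off=2): no sites

Pooled cuts: [8, 14, 25, 40, 47, 52, 64, 92, 98, 104, 112, 123, 132, 147, 152, 160, 169, 176, 194, 204, 221, 233, 243]

Fragment lengths:
  8→14: 6 bp
  14→25: 11 bp
  25→40: 15 bp
  40→47: 7 bp
  47→52: 5 bp
  52→64: 12 bp
  64→92: 28 bp
  92→98: 6 bp
  98→104: 6 bp
  104→112: 8 bp
  112→123: 11 bp
  123→132: 9 bp
  132→147: 15 bp
  147→152: 5 bp
  152→160: 8 bp
  160→169: 9 bp
  169→176: 7 bp
  176→194: 18 bp
  194→204: 10 bp
  204→221: 17 bp
  221→233: 12 bp
  233→243: 10 bp
  243→8 (wrap): 247-243+8 = 12 bp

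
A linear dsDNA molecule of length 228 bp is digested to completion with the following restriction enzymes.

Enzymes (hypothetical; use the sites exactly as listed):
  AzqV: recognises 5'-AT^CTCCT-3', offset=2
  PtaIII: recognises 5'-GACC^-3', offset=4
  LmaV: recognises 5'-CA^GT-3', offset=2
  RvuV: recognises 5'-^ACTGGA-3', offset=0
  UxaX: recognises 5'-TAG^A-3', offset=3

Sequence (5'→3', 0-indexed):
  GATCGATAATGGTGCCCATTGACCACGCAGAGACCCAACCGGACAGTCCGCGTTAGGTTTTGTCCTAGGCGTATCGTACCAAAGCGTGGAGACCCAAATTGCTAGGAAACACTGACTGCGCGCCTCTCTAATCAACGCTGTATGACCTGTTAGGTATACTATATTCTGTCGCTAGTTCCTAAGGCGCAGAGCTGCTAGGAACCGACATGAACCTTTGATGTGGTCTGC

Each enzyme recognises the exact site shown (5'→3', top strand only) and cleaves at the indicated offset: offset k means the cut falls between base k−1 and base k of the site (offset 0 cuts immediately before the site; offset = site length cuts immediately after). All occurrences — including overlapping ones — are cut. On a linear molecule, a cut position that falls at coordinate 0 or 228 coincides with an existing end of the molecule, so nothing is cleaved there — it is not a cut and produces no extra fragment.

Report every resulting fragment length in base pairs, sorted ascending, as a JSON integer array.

[10,11,24,49,53,81]

Site scan:
  AzqV (ATCTCCT, off=2): no sites
  PtaIII (GACC, off=4): starts [20, 31, 90, 143] → cuts [24, 35, 94, 147]
  LmaV (CAGT, off=2): starts [43] → cuts [45]
  RvuV (ACTGGA, off=0): no sites
  UxaX (TAGA, off=3): no sites

Pooled cuts: [24, 35, 45, 94, 147]

Fragments:
  [0,24): 24 bp
  [24,35): 11 bp
  [35,45): 10 bp
  [45,94): 49 bp
  [94,147): 53 bp
  [147,228): 81 bp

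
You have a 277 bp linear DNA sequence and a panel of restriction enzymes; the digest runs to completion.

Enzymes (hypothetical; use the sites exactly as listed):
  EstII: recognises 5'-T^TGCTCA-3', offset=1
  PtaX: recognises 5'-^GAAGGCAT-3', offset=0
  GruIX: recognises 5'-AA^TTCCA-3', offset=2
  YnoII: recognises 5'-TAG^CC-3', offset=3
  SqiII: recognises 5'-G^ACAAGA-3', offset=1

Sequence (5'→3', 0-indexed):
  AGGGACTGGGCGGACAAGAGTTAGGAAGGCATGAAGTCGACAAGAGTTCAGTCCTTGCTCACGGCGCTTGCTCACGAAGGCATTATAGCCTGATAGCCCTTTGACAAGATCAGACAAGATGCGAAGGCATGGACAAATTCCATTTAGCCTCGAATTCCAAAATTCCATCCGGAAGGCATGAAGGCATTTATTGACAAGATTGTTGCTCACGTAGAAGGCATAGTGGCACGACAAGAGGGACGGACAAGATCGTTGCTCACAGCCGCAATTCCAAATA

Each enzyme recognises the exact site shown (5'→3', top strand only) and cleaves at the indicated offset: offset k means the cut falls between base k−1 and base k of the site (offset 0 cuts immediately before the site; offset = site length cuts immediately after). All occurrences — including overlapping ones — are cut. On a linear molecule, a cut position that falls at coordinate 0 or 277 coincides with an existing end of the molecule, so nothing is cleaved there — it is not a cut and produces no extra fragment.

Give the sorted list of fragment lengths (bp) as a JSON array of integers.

[7,7,7,8,8,8,9,9,9,10,10,10,10,10,11,13,13,13,13,14,15,15,15,16,17]

Site scan:
  EstII (TTGCTCA, off=1): starts [54, 67, 202, 252] → cuts [55, 68, 203, 253]
  PtaX (GAAGGCAT, off=0): starts [24, 75, 122, 171, 179, 213] → cuts [24, 75, 122, 171, 179, 213]
  GruIX (AATTCCA, off=2): starts [135, 152, 160, 266] → cuts [137, 154, 162, 268]
  YnoII (TAGCC, off=3): starts [85, 93, 144] → cuts [88, 96, 147]
  SqiII (GACAAGA, off=1): starts [12, 38, 102, 112, 192, 229, 242] → cuts [13, 39, 103, 113, 193, 230, 243]

All cut coordinates (distinct, sorted): [13, 24, 39, 55, 68, 75, 88, 96, 103, 113, 122, 137, 147, 154, 162, 171, 179, 193, 203, 213, 230, 243, 253, 268]

Fragment lengths:
  [0,13): 13 bp
  [13,24): 11 bp
  [24,39): 15 bp
  [39,55): 16 bp
  [55,68): 13 bp
  [68,75): 7 bp
  [75,88): 13 bp
  [88,96): 8 bp
  [96,103): 7 bp
  [103,113): 10 bp
  [113,122): 9 bp
  [122,137): 15 bp
  [137,147): 10 bp
  [147,154): 7 bp
  [154,162): 8 bp
  [162,171): 9 bp
  [171,179): 8 bp
  [179,193): 14 bp
  [193,203): 10 bp
  [203,213): 10 bp
  [213,230): 17 bp
  [230,243): 13 bp
  [243,253): 10 bp
  [253,268): 15 bp
  [268,277): 9 bp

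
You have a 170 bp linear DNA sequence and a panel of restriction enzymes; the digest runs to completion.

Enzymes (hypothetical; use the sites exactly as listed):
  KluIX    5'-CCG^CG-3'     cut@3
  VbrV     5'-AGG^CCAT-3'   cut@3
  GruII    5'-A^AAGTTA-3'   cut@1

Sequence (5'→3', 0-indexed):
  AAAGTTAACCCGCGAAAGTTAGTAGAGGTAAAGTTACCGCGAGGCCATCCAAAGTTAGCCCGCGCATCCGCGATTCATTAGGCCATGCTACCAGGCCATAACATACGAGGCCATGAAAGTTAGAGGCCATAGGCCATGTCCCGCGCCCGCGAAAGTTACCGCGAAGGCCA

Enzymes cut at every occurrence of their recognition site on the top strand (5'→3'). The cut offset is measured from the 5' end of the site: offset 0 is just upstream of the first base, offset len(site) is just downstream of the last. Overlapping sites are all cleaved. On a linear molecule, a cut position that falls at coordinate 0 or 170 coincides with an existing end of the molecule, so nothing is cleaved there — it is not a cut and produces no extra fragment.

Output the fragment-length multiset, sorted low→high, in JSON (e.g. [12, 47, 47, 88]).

Per-enzyme occurrences:
  KluIX (CCGCG, off=3): starts [9, 36, 59, 67, 140, 146, 158] → cuts [12, 39, 62, 70, 143, 149, 161]
  VbrV (AGGCCAT, off=3): starts [41, 79, 92, 107, 123, 130] → cuts [44, 82, 95, 110, 126, 133]
  GruII (AAAGTTA, off=1): starts [0, 14, 29, 50, 115, 151] → cuts [1, 15, 30, 51, 116, 152]

Pooled cuts: [1, 12, 15, 30, 39, 44, 51, 62, 70, 82, 95, 110, 116, 126, 133, 143, 149, 152, 161]

Fragment lengths:
  [0,1): 1 bp
  [1,12): 11 bp
  [12,15): 3 bp
  [15,30): 15 bp
  [30,39): 9 bp
  [39,44): 5 bp
  [44,51): 7 bp
  [51,62): 11 bp
  [62,70): 8 bp
  [70,82): 12 bp
  [82,95): 13 bp
  [95,110): 15 bp
  [110,116): 6 bp
  [116,126): 10 bp
  [126,133): 7 bp
  [133,143): 10 bp
  [143,149): 6 bp
  [149,152): 3 bp
  [152,161): 9 bp
  [161,170): 9 bp

[1,3,3,5,6,6,7,7,8,9,9,9,10,10,11,11,12,13,15,15]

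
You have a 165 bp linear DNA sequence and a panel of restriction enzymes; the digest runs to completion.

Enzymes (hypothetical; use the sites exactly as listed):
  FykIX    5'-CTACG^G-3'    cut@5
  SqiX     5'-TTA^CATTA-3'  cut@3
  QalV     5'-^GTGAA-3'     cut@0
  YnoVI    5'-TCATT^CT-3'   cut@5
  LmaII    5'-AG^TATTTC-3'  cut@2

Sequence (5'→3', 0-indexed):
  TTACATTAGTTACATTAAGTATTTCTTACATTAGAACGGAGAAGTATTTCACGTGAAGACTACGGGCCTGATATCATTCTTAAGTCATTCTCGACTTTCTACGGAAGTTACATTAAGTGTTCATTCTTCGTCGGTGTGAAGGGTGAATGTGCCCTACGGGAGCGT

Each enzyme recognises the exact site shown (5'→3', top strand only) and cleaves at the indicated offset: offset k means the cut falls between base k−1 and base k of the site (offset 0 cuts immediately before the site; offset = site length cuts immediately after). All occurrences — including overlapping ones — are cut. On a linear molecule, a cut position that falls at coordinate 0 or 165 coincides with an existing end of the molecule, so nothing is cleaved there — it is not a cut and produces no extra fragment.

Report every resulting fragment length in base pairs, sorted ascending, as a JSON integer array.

Per-enzyme occurrences:
  FykIX (CTACGG, off=5): starts [59, 98, 153] → cuts [64, 103, 158]
  SqiX (TTACATTA, off=3): starts [0, 9, 25, 107] → cuts [3, 12, 28, 110]
  QalV (GTGAA, off=0): starts [52, 135, 142] → cuts [52, 135, 142]
  YnoVI (TCATTCT, off=5): starts [73, 84, 120] → cuts [78, 89, 125]
  LmaII (AGTATTTC, off=2): starts [17, 42] → cuts [19, 44]

Pooled cuts: [3, 12, 19, 28, 44, 52, 64, 78, 89, 103, 110, 125, 135, 142, 158]

Fragment lengths:
  [0,3): 3 bp
  [3,12): 9 bp
  [12,19): 7 bp
  [19,28): 9 bp
  [28,44): 16 bp
  [44,52): 8 bp
  [52,64): 12 bp
  [64,78): 14 bp
  [78,89): 11 bp
  [89,103): 14 bp
  [103,110): 7 bp
  [110,125): 15 bp
  [125,135): 10 bp
  [135,142): 7 bp
  [142,158): 16 bp
  [158,165): 7 bp

[3,7,7,7,7,8,9,9,10,11,12,14,14,15,16,16]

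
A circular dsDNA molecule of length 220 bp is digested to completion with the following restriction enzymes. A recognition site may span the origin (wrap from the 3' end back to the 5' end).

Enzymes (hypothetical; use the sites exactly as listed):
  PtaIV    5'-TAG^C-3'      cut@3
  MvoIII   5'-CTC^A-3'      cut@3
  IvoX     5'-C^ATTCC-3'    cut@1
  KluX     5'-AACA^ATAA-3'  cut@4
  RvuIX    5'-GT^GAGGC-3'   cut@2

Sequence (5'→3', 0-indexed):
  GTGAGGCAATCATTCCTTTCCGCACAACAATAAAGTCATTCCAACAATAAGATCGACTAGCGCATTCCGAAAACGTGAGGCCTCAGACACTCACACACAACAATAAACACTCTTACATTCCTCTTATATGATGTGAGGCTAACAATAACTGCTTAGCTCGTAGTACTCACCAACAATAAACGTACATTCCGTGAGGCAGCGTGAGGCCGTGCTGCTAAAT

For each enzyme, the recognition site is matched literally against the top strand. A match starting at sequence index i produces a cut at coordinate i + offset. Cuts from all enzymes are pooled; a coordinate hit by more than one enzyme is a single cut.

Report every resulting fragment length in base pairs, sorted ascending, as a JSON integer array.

Site scan:
  PtaIV (TAGC, off=3): starts [57, 153] → cuts [60, 156]
  MvoIII (CTCA, off=3): starts [81, 89, 165] → cuts [84, 92, 168]
  IvoX (CATTCC, off=1): starts [10, 36, 62, 115, 184] → cuts [11, 37, 63, 116, 185]
  KluX (AACAATAA, off=4): starts [25, 42, 98, 140, 171] → cuts [29, 46, 102, 144, 175]
  RvuIX (GTGAGGC, off=2): starts [0, 74, 132, 190, 200] → cuts [2, 76, 134, 192, 202]

Pooled cuts: [2, 11, 29, 37, 46, 60, 63, 76, 84, 92, 102, 116, 134, 144, 156, 168, 175, 185, 192, 202]

Fragment lengths:
  2→11: 9 bp
  11→29: 18 bp
  29→37: 8 bp
  37→46: 9 bp
  46→60: 14 bp
  60→63: 3 bp
  63→76: 13 bp
  76→84: 8 bp
  84→92: 8 bp
  92→102: 10 bp
  102→116: 14 bp
  116→134: 18 bp
  134→144: 10 bp
  144→156: 12 bp
  156→168: 12 bp
  168→175: 7 bp
  175→185: 10 bp
  185→192: 7 bp
  192→202: 10 bp
  202→2 (wrap): 220-202+2 = 20 bp

[3,7,7,8,8,8,9,9,10,10,10,10,12,12,13,14,14,18,18,20]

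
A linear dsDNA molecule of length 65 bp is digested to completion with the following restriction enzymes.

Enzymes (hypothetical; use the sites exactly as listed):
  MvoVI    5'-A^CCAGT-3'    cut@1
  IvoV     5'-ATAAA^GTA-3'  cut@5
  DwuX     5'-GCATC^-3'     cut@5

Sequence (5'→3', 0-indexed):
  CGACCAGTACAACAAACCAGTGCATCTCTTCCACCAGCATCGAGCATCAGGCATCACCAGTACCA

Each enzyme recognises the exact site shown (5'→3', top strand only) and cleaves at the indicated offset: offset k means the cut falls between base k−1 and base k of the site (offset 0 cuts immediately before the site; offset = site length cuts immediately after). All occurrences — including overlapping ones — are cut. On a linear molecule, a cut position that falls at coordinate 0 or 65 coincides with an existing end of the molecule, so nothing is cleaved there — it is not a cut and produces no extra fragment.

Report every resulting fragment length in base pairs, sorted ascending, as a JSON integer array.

[1,3,7,7,9,10,13,15]

Site scan:
  MvoVI ACCAGT/1: at [2, 15, 55] ⇒ [3, 16, 56]
  IvoV (ATAAAGTA, off=5): no sites
  DwuX GCATC/5: at [21, 36, 43, 50] ⇒ [26, 41, 48, 55]

All cut coordinates (distinct, sorted): [3, 16, 26, 41, 48, 55, 56]

Fragments:
  [0,3): 3 bp
  [3,16): 13 bp
  [16,26): 10 bp
  [26,41): 15 bp
  [41,48): 7 bp
  [48,55): 7 bp
  [55,56): 1 bp
  [56,65): 9 bp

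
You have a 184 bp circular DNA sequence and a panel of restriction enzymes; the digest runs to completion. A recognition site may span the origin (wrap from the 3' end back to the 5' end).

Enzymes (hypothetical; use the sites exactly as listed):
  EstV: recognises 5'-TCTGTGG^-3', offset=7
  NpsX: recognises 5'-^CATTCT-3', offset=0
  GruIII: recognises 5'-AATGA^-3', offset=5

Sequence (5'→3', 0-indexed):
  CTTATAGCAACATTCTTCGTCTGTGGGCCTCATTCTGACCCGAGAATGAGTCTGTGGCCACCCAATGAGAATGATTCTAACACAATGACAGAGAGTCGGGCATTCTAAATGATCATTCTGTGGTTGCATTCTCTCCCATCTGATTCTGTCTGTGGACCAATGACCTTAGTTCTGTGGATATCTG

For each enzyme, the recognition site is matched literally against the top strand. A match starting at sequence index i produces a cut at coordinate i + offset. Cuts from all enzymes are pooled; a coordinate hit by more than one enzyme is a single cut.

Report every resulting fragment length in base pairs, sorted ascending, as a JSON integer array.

[1,3,4,6,8,8,10,11,12,12,14,14,16,17,19,29]

Per-enzyme occurrences:
  EstV TCTGTGG/7: at [19, 50, 116, 148, 170] ⇒ [26, 57, 123, 155, 177]
  NpsX CATTCT/0: at [10, 30, 100, 113, 126] ⇒ [10, 30, 100, 113, 126]
  GruIII AATGA/5: at [44, 63, 69, 83, 107, 158] ⇒ [49, 68, 74, 88, 112, 163]

Pooled cuts: [10, 26, 30, 49, 57, 68, 74, 88, 100, 112, 113, 123, 126, 155, 163, 177]

Fragment lengths:
  10→26: 16 bp
  26→30: 4 bp
  30→49: 19 bp
  49→57: 8 bp
  57→68: 11 bp
  68→74: 6 bp
  74→88: 14 bp
  88→100: 12 bp
  100→112: 12 bp
  112→113: 1 bp
  113→123: 10 bp
  123→126: 3 bp
  126→155: 29 bp
  155→163: 8 bp
  163→177: 14 bp
  177→10 (wrap): 184-177+10 = 17 bp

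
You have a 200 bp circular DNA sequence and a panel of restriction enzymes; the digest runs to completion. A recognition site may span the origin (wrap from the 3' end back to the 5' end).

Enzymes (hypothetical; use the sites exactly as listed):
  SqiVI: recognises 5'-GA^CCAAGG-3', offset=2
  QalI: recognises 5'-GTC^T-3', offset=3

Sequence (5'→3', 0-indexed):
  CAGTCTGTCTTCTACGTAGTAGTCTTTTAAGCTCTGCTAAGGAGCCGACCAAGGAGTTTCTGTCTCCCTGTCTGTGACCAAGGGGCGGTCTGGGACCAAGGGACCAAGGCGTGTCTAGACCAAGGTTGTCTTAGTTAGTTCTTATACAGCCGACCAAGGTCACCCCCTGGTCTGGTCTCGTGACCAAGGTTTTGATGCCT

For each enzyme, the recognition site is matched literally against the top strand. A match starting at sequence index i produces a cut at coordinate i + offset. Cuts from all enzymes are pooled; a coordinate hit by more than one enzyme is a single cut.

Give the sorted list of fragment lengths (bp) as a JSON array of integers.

[4,4,5,5,5,6,8,8,11,12,13,15,16,19,22,23,24]

Per-enzyme occurrences:
  SqiVI GACCAAGG/2: at [46, 75, 93, 101, 117, 151, 181] ⇒ [48, 77, 95, 103, 119, 153, 183]
  QalI GTCT/3: at [2, 6, 21, 61, 69, 87, 112, 127, 169, 174] ⇒ [5, 9, 24, 64, 72, 90, 115, 130, 172, 177]

All cut coordinates (distinct, sorted): [5, 9, 24, 48, 64, 72, 77, 90, 95, 103, 115, 119, 130, 153, 172, 177, 183]

Fragment lengths:
  5→9: 4 bp
  9→24: 15 bp
  24→48: 24 bp
  48→64: 16 bp
  64→72: 8 bp
  72→77: 5 bp
  77→90: 13 bp
  90→95: 5 bp
  95→103: 8 bp
  103→115: 12 bp
  115→119: 4 bp
  119→130: 11 bp
  130→153: 23 bp
  153→172: 19 bp
  172→177: 5 bp
  177→183: 6 bp
  183→5 (wrap): 200-183+5 = 22 bp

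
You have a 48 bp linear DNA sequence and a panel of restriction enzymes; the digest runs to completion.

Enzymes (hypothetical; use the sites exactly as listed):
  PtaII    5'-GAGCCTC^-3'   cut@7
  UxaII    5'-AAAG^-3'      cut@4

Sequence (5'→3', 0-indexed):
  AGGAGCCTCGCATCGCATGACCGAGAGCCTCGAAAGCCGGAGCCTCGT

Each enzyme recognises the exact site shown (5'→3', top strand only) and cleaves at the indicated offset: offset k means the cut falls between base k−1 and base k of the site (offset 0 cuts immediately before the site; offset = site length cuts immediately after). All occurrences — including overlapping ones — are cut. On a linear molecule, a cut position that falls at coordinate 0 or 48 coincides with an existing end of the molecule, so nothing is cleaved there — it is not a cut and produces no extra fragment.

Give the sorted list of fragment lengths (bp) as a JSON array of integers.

[2,5,9,10,22]

Site scan:
  PtaII GAGCCTC/7: at [2, 24, 39] ⇒ [9, 31, 46]
  UxaII AAAG/4: at [32] ⇒ [36]

All cut coordinates (distinct, sorted): [9, 31, 36, 46]

Fragment lengths:
  [0,9): 9 bp
  [9,31): 22 bp
  [31,36): 5 bp
  [36,46): 10 bp
  [46,48): 2 bp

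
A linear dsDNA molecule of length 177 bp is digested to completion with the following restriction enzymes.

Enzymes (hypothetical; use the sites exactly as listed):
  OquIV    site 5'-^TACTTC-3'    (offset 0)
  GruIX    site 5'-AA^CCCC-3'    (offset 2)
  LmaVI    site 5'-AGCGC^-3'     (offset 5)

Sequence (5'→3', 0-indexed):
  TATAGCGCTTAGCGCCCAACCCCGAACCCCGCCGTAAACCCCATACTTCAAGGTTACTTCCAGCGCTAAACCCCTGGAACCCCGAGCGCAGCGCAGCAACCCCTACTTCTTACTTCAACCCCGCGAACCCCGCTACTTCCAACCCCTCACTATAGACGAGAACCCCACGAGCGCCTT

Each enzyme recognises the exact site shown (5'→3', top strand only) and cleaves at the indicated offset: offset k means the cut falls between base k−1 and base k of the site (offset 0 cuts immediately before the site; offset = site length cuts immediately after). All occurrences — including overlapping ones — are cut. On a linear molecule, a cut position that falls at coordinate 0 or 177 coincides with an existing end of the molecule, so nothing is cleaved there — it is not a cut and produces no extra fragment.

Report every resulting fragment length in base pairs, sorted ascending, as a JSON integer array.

[3,4,4,4,5,5,5,6,7,7,7,8,8,9,9,9,10,11,12,12,12,20]

Scan for sites:
  OquIV (TACTTC, off=0): starts [43, 54, 103, 110, 133] → cuts [43, 54, 103, 110, 133]
  GruIX (AACCCC, off=2): starts [17, 24, 36, 68, 77, 97, 116, 125, 140, 160] → cuts [19, 26, 38, 70, 79, 99, 118, 127, 142, 162]
  LmaVI (AGCGC, off=5): starts [3, 10, 61, 84, 89, 169] → cuts [8, 15, 66, 89, 94, 174]

Pooled cuts: [8, 15, 19, 26, 38, 43, 54, 66, 70, 79, 89, 94, 99, 103, 110, 118, 127, 133, 142, 162, 174]

Fragment lengths:
  [0,8): 8 bp
  [8,15): 7 bp
  [15,19): 4 bp
  [19,26): 7 bp
  [26,38): 12 bp
  [38,43): 5 bp
  [43,54): 11 bp
  [54,66): 12 bp
  [66,70): 4 bp
  [70,79): 9 bp
  [79,89): 10 bp
  [89,94): 5 bp
  [94,99): 5 bp
  [99,103): 4 bp
  [103,110): 7 bp
  [110,118): 8 bp
  [118,127): 9 bp
  [127,133): 6 bp
  [133,142): 9 bp
  [142,162): 20 bp
  [162,174): 12 bp
  [174,177): 3 bp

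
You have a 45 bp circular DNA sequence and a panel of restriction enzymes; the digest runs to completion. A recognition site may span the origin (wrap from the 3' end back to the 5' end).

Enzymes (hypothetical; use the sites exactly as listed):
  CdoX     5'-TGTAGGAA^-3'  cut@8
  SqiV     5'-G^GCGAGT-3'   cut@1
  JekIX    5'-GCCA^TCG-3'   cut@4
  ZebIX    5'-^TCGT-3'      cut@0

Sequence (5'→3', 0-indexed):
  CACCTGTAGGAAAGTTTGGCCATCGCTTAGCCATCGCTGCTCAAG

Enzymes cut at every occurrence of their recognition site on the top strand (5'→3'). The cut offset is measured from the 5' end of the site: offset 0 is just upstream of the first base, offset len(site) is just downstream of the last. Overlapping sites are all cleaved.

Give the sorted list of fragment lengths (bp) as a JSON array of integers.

Scan for sites:
  CdoX (TGTAGGAA, off=8): starts [4] → cuts [12]
  SqiV (GGCGAGT, off=1): no sites
  JekIX (GCCATCG, off=4): starts [18, 29] → cuts [22, 33]
  ZebIX (TCGT, off=0): no sites

Pooled cuts: [12, 22, 33]

Fragment lengths:
  12→22: 10 bp
  22→33: 11 bp
  33→12 (wrap): 45-33+12 = 24 bp

[10,11,24]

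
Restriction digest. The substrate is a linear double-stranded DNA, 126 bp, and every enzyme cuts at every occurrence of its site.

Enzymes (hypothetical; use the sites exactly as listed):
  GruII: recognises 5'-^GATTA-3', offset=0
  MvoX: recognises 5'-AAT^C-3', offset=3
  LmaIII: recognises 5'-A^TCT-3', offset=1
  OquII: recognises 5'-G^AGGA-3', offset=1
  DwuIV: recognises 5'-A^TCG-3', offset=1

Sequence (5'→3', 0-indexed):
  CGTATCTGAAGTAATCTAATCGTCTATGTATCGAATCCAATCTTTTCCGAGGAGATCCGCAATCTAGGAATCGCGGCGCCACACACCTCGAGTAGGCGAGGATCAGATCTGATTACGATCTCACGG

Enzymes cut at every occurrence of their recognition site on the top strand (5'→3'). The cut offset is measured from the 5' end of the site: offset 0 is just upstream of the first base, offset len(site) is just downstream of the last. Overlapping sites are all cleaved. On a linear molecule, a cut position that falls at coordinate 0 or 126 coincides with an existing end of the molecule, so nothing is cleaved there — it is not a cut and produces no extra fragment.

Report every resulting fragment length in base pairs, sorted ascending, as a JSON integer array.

Scan for sites:
  GruII (GATTA, off=0): starts [110] → cuts [110]
  MvoX (AATC, off=3): starts [12, 17, 33, 38, 60, 68] → cuts [15, 20, 36, 41, 63, 71]
  LmaIII (ATCT, off=1): starts [3, 13, 39, 61, 106, 117] → cuts [4, 14, 40, 62, 107, 118]
  OquII (GAGGA, off=1): starts [48, 97] → cuts [49, 98]
  DwuIV (ATCG, off=1): starts [18, 29, 69] → cuts [19, 30, 70]

All cut coordinates (distinct, sorted): [4, 14, 15, 19, 20, 30, 36, 40, 41, 49, 62, 63, 70, 71, 98, 107, 110, 118]

Fragments:
  [0,4): 4 bp
  [4,14): 10 bp
  [14,15): 1 bp
  [15,19): 4 bp
  [19,20): 1 bp
  [20,30): 10 bp
  [30,36): 6 bp
  [36,40): 4 bp
  [40,41): 1 bp
  [41,49): 8 bp
  [49,62): 13 bp
  [62,63): 1 bp
  [63,70): 7 bp
  [70,71): 1 bp
  [71,98): 27 bp
  [98,107): 9 bp
  [107,110): 3 bp
  [110,118): 8 bp
  [118,126): 8 bp

[1,1,1,1,1,3,4,4,4,6,7,8,8,8,9,10,10,13,27]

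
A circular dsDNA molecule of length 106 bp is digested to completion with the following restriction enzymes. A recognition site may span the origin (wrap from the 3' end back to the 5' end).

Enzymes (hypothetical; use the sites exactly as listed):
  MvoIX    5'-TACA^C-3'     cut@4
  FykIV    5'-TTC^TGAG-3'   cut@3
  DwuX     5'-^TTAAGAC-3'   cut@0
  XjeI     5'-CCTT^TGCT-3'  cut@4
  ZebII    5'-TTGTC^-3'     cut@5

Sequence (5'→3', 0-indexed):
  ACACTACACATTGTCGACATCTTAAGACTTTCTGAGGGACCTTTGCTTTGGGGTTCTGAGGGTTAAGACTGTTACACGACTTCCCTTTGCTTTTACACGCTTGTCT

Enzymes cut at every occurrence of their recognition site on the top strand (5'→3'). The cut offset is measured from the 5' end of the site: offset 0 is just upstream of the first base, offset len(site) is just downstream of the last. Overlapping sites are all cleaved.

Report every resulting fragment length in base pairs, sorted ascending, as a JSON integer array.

[4,5,6,6,7,8,10,11,11,11,13,14]

Per-enzyme occurrences:
  MvoIX TACAC/4: at [4, 72, 93, 105] ⇒ [3, 8, 76, 97]
  FykIV TTCTGAG/3: at [29, 53] ⇒ [32, 56]
  DwuX TTAAGAC/0: at [21, 62] ⇒ [21, 62]
  XjeI CCTTTGCT/4: at [39, 83] ⇒ [43, 87]
  ZebII TTGTC/5: at [10, 100] ⇒ [15, 105]

All cut coordinates (distinct, sorted): [3, 8, 15, 21, 32, 43, 56, 62, 76, 87, 97, 105]

Fragments:
  3→8: 5 bp
  8→15: 7 bp
  15→21: 6 bp
  21→32: 11 bp
  32→43: 11 bp
  43→56: 13 bp
  56→62: 6 bp
  62→76: 14 bp
  76→87: 11 bp
  87→97: 10 bp
  97→105: 8 bp
  105→3 (wrap): 106-105+3 = 4 bp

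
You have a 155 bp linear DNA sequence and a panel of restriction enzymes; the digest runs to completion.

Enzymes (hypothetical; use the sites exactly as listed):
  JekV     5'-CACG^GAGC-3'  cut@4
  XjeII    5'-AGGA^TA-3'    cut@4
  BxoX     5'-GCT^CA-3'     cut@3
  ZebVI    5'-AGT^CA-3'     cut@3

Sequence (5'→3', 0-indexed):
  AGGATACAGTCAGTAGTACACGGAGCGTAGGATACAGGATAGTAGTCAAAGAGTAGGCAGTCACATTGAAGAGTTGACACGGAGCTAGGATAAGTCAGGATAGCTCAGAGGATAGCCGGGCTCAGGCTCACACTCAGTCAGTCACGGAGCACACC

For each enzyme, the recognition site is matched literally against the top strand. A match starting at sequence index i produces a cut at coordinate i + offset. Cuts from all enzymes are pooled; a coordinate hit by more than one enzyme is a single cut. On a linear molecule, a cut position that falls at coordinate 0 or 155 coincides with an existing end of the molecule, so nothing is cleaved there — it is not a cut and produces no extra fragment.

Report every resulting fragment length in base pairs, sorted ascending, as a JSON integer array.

[4,4,4,5,5,5,6,6,7,7,7,9,9,10,10,10,12,15,20]

Per-enzyme occurrences:
  JekV (CACGGAGC, off=4): starts [18, 77, 142] → cuts [22, 81, 146]
  XjeII (AGGATA, off=4): starts [0, 28, 35, 86, 96, 108] → cuts [4, 32, 39, 90, 100, 112]
  BxoX (GCTCA, off=3): starts [102, 119, 125] → cuts [105, 122, 128]
  ZebVI (AGTCA, off=3): starts [7, 43, 58, 92, 135, 139] → cuts [10, 46, 61, 95, 138, 142]

Pooled cuts: [4, 10, 22, 32, 39, 46, 61, 81, 90, 95, 100, 105, 112, 122, 128, 138, 142, 146]

Fragment lengths:
  [0,4): 4 bp
  [4,10): 6 bp
  [10,22): 12 bp
  [22,32): 10 bp
  [32,39): 7 bp
  [39,46): 7 bp
  [46,61): 15 bp
  [61,81): 20 bp
  [81,90): 9 bp
  [90,95): 5 bp
  [95,100): 5 bp
  [100,105): 5 bp
  [105,112): 7 bp
  [112,122): 10 bp
  [122,128): 6 bp
  [128,138): 10 bp
  [138,142): 4 bp
  [142,146): 4 bp
  [146,155): 9 bp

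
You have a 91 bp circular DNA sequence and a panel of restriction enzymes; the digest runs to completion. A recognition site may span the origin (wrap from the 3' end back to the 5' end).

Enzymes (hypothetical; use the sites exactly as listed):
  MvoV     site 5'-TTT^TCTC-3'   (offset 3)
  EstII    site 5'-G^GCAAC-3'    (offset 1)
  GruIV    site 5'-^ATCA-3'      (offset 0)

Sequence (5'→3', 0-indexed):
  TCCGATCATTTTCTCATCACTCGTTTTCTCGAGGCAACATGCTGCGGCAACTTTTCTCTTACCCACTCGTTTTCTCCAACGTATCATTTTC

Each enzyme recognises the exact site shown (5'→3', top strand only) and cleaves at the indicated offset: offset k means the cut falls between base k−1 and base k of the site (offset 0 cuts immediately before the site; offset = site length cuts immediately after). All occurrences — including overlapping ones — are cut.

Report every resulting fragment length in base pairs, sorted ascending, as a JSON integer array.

Scan for sites:
  MvoV TTTTCTC/3: at [8, 23, 51, 69, 86] ⇒ [11, 26, 54, 72, 89]
  EstII GGCAAC/1: at [32, 45] ⇒ [33, 46]
  GruIV ATCA/0: at [4, 15, 82] ⇒ [4, 15, 82]

All cut coordinates (distinct, sorted): [4, 11, 15, 26, 33, 46, 54, 72, 82, 89]

Fragment lengths:
  4→11: 7 bp
  11→15: 4 bp
  15→26: 11 bp
  26→33: 7 bp
  33→46: 13 bp
  46→54: 8 bp
  54→72: 18 bp
  72→82: 10 bp
  82→89: 7 bp
  89→4 (wrap): 91-89+4 = 6 bp

[4,6,7,7,7,8,10,11,13,18]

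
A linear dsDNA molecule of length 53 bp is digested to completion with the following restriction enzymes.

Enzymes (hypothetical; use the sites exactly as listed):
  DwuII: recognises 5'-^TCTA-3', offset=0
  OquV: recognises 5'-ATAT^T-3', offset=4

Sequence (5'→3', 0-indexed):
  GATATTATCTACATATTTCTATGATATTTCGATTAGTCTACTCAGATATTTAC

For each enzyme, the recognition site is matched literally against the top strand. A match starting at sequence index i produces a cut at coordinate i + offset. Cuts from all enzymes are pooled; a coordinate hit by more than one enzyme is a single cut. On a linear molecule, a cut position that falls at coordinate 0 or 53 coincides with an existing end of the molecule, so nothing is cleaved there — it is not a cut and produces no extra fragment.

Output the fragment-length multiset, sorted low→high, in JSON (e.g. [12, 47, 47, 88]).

[1,2,4,5,9,9,10,13]

Site scan:
  DwuII (TCTA, off=0): starts [7, 17, 36] → cuts [7, 17, 36]
  OquV (ATATT, off=4): starts [1, 12, 23, 45] → cuts [5, 16, 27, 49]

All cut coordinates (distinct, sorted): [5, 7, 16, 17, 27, 36, 49]

Fragments:
  [0,5): 5 bp
  [5,7): 2 bp
  [7,16): 9 bp
  [16,17): 1 bp
  [17,27): 10 bp
  [27,36): 9 bp
  [36,49): 13 bp
  [49,53): 4 bp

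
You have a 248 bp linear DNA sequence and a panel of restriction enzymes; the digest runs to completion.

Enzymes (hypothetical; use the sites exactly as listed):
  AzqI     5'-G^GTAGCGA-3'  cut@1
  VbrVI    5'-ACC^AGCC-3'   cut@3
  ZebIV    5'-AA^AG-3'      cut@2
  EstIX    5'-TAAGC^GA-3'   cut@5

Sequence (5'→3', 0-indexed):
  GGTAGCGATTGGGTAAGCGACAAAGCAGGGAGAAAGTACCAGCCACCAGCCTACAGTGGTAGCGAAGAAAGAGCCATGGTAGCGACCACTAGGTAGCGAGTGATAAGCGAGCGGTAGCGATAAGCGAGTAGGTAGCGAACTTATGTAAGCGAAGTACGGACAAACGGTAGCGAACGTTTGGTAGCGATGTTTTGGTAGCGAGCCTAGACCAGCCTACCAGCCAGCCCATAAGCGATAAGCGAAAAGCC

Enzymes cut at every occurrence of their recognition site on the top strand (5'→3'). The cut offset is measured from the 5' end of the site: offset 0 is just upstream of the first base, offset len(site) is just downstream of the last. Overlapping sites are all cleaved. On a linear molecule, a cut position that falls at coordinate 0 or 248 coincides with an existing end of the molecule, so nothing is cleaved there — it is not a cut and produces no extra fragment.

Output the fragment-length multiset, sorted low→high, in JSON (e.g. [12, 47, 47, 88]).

[1,4,4,5,5,6,6,7,7,8,9,11,11,11,12,14,14,14,15,16,16,16,17,19]

Scan for sites:
  AzqI (GGTAGCGA, off=1): starts [0, 57, 77, 91, 112, 130, 165, 179, 193] → cuts [1, 58, 78, 92, 113, 131, 166, 180, 194]
  VbrVI (ACCAGCC, off=3): starts [37, 44, 207, 215] → cuts [40, 47, 210, 218]
  ZebIV (AAAG, off=2): starts [21, 32, 67, 242] → cuts [23, 34, 69, 244]
  EstIX (TAAGCGA, off=5): starts [13, 103, 120, 145, 228, 235] → cuts [18, 108, 125, 150, 233, 240]

Pooled cuts: [1, 18, 23, 34, 40, 47, 58, 69, 78, 92, 108, 113, 125, 131, 150, 166, 180, 194, 210, 218, 233, 240, 244]

Fragment lengths:
  [0,1): 1 bp
  [1,18): 17 bp
  [18,23): 5 bp
  [23,34): 11 bp
  [34,40): 6 bp
  [40,47): 7 bp
  [47,58): 11 bp
  [58,69): 11 bp
  [69,78): 9 bp
  [78,92): 14 bp
  [92,108): 16 bp
  [108,113): 5 bp
  [113,125): 12 bp
  [125,131): 6 bp
  [131,150): 19 bp
  [150,166): 16 bp
  [166,180): 14 bp
  [180,194): 14 bp
  [194,210): 16 bp
  [210,218): 8 bp
  [218,233): 15 bp
  [233,240): 7 bp
  [240,244): 4 bp
  [244,248): 4 bp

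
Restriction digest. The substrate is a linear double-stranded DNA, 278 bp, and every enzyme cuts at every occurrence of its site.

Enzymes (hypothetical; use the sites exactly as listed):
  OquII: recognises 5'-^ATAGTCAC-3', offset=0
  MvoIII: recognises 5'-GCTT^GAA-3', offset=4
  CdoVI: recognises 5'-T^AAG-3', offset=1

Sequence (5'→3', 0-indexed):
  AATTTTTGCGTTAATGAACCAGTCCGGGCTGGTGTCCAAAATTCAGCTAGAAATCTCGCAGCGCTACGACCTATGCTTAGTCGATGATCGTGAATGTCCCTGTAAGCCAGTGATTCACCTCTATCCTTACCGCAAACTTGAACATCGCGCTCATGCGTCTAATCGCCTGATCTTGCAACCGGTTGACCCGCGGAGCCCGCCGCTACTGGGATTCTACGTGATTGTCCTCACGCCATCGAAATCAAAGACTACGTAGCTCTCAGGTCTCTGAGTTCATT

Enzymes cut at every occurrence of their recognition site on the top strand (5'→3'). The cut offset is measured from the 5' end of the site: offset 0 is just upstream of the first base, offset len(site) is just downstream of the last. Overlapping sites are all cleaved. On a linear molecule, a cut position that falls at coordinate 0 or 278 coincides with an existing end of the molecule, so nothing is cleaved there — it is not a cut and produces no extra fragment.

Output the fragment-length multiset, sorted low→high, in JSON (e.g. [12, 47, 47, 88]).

Site scan:
  OquII (ATAGTCAC, off=0): no sites
  MvoIII (GCTTGAA, off=4): no sites
  CdoVI (TAAG, off=1): starts [102] → cuts [103]

All cut coordinates (distinct, sorted): [103]

Fragments:
  [0,103): 103 bp
  [103,278): 175 bp

[103,175]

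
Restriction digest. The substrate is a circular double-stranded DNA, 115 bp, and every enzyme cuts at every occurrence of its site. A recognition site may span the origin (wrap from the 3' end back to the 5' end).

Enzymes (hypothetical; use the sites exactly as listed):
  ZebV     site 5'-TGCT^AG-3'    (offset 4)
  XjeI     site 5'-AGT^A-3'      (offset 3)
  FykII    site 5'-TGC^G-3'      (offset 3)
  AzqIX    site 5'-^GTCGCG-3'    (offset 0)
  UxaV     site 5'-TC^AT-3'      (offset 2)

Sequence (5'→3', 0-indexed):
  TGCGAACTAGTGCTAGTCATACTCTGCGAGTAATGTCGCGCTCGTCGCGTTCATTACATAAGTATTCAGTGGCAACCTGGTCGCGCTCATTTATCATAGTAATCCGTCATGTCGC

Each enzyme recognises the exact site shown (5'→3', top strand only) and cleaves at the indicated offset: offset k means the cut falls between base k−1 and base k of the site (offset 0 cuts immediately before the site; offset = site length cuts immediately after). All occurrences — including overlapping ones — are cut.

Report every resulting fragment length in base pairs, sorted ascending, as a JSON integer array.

Site scan:
  ZebV TGCTAG/4: at [10] ⇒ [14]
  XjeI AGTA/3: at [28, 60, 97] ⇒ [31, 63, 100]
  FykII TGCG/3: at [0, 24] ⇒ [3, 27]
  AzqIX GTCGCG/0: at [34, 43, 79] ⇒ [34, 43, 79]
  UxaV TCAT/2: at [16, 50, 86, 93, 106] ⇒ [18, 52, 88, 95, 108]

Pooled cuts: [3, 14, 18, 27, 31, 34, 43, 52, 63, 79, 88, 95, 100, 108]

Fragment lengths:
  3→14: 11 bp
  14→18: 4 bp
  18→27: 9 bp
  27→31: 4 bp
  31→34: 3 bp
  34→43: 9 bp
  43→52: 9 bp
  52→63: 11 bp
  63→79: 16 bp
  79→88: 9 bp
  88→95: 7 bp
  95→100: 5 bp
  100→108: 8 bp
  108→3 (wrap): 115-108+3 = 10 bp

[3,4,4,5,7,8,9,9,9,9,10,11,11,16]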